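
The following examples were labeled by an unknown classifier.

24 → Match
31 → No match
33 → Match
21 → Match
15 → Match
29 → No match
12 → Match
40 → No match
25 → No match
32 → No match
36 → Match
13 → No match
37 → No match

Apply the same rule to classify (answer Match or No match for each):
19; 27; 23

No match, Match, No match

Comparing the two groups points to one rule — multiple of 3.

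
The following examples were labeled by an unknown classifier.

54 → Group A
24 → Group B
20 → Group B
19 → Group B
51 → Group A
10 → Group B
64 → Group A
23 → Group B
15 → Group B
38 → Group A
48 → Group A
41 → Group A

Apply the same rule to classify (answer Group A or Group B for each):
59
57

The simplest hypothesis consistent with all the labels is: at least 38.
59: 59 ≥ 38, passes → Group A. 57: 57 ≥ 38, passes → Group A.

Group A, Group A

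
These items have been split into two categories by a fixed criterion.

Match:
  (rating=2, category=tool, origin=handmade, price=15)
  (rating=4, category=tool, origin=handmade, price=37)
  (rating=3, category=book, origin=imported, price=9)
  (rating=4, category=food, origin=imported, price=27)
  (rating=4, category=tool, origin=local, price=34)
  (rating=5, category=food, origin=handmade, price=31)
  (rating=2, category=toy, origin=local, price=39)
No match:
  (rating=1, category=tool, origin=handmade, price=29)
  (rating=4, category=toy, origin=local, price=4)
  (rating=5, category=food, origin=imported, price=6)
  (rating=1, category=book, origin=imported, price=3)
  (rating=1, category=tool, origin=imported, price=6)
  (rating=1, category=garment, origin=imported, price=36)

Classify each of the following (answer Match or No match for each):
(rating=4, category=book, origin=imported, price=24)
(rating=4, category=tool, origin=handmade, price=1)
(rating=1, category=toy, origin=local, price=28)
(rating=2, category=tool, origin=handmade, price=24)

Match, No match, No match, Match

Every 'Match' example satisfies: price ≥ 9 AND rating ≥ 2. None of the 'No match' examples do.
(rating=4, category=book, origin=imported, price=24) — price = 24, rating = 4, hence Match.
(rating=4, category=tool, origin=handmade, price=1) — price = 1, rating = 4, hence No match.
(rating=1, category=toy, origin=local, price=28) — price = 28, rating = 1, hence No match.
(rating=2, category=tool, origin=handmade, price=24) — price = 24, rating = 2, hence Match.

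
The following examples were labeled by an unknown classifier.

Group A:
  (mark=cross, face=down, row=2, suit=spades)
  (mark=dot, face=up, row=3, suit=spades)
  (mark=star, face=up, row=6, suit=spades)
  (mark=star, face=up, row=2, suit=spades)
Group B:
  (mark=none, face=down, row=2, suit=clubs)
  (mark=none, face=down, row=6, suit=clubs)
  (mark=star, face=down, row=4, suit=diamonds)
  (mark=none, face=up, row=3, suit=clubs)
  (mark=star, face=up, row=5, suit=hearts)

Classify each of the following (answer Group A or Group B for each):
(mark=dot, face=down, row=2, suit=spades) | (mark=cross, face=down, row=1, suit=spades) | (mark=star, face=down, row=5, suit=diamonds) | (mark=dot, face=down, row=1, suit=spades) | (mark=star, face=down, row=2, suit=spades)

Looking at the examples, the only property every 'Group A' case has and every 'Group B' case lacks is: suit is spades.

Group A, Group A, Group B, Group A, Group A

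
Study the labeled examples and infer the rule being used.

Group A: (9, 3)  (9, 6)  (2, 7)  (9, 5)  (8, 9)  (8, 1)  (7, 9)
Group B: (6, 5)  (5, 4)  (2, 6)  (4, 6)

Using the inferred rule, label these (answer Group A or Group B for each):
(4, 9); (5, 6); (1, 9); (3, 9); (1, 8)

Group A, Group B, Group A, Group A, Group A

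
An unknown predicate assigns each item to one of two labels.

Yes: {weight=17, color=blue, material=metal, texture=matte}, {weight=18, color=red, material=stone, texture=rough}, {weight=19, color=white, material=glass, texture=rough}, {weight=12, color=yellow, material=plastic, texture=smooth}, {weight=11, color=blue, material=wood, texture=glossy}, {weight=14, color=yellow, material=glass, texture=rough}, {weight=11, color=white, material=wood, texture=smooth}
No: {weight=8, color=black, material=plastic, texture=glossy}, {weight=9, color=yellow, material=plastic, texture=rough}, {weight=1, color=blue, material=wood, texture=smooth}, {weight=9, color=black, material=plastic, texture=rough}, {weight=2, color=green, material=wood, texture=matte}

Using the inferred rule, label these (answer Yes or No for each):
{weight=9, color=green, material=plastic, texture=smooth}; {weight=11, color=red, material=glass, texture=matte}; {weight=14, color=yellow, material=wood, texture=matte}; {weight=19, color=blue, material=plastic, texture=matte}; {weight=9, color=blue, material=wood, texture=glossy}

No, Yes, Yes, Yes, No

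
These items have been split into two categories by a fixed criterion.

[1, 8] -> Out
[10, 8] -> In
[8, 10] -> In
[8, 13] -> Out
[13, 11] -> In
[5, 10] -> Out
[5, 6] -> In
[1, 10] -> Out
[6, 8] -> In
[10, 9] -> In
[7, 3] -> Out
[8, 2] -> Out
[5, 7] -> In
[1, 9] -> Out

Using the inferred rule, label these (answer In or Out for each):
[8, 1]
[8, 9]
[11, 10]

The distinguishing property — |first − second| ≤ 2 — holds for all the 'In' cases and none of the 'Out' cases.
[8, 1]: |8−1| = 7 — does not fit, so Out. [8, 9]: |8−9| = 1 — has this property, so In. [11, 10]: |11−10| = 1 — has this property, so In.

Out, In, In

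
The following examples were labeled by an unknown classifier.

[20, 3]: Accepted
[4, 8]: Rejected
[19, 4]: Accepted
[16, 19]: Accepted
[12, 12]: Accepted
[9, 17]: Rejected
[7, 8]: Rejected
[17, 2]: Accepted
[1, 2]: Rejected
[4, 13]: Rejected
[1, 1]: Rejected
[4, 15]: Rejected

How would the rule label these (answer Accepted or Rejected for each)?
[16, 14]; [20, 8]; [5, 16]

The simplest hypothesis consistent with all the labels is: first ≥ 12.
[16, 14]: first 16 — satisfies this, so Accepted. [20, 8]: first 20 — satisfies this, so Accepted. [5, 16]: first 5 — fails this test, so Rejected.

Accepted, Accepted, Rejected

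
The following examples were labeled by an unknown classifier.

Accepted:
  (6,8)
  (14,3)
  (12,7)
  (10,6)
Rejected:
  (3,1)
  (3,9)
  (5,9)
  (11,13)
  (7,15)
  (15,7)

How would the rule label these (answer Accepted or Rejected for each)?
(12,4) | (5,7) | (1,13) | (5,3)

Accepted, Rejected, Rejected, Rejected

The simplest hypothesis consistent with all the labels is: first is even.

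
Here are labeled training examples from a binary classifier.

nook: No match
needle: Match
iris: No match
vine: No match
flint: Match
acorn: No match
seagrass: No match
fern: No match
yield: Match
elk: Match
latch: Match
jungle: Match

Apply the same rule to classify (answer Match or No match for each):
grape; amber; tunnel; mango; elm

No match, No match, Match, No match, Match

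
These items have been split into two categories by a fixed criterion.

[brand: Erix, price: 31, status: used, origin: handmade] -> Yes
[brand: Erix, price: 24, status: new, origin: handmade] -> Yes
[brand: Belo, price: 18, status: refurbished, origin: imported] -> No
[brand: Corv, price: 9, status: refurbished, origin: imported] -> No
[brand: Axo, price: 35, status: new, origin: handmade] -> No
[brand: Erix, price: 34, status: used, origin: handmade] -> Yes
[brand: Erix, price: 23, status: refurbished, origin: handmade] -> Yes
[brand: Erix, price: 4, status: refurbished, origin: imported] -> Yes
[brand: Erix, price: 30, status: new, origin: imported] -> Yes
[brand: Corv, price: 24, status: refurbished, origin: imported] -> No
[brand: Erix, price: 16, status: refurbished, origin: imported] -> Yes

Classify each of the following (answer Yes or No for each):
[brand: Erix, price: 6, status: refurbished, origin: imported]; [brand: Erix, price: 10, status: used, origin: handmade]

The rule appears to be: brand is Erix.
[brand: Erix, price: 6, status: refurbished, origin: imported]: brand is Erix — fits, so Yes.
[brand: Erix, price: 10, status: used, origin: handmade]: brand is Erix — fits, so Yes.

Yes, Yes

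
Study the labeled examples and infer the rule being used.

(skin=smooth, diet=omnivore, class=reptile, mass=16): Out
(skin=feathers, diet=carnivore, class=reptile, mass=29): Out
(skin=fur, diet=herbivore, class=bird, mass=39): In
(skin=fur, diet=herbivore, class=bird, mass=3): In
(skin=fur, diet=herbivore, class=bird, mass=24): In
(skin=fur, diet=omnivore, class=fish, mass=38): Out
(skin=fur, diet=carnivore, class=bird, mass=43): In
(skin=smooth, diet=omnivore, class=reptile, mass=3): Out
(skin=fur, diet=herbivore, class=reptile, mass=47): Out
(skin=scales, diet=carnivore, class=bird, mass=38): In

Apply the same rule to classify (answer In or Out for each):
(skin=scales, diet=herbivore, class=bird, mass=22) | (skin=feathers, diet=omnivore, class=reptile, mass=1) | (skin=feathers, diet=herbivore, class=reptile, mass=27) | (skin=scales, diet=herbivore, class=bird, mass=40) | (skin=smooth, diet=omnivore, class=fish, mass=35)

The pattern is that an item is 'In' exactly when: class is bird.

In, Out, Out, In, Out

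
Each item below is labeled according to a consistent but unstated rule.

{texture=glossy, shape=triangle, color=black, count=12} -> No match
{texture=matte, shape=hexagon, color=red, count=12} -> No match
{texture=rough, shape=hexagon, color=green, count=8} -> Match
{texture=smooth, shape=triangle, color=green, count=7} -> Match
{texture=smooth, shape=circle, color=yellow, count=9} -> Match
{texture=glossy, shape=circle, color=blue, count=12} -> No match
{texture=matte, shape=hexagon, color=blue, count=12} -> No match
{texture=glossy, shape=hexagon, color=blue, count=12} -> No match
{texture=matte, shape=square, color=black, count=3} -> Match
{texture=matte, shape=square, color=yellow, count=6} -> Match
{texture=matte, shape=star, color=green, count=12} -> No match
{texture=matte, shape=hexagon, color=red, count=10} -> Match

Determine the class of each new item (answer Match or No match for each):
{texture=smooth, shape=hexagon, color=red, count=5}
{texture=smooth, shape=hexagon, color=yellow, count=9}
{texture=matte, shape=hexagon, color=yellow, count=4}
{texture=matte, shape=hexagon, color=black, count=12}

Match, Match, Match, No match

One predicate separates the groups cleanly: count ≤ 10.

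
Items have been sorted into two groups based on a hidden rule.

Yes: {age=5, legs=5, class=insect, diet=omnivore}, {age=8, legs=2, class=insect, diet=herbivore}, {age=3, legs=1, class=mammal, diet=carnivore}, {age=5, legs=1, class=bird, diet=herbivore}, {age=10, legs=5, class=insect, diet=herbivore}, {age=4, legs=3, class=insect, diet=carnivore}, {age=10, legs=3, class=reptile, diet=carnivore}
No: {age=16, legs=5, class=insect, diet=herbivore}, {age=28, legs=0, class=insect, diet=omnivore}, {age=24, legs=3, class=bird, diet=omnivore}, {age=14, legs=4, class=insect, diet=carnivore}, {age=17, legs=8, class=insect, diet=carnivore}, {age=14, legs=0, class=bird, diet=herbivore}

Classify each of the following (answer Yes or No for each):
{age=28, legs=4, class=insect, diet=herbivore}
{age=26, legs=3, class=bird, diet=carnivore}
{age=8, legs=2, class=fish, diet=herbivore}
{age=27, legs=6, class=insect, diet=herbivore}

No, No, Yes, No

Every 'Yes' example satisfies: age ≤ 10. None of the 'No' examples do.
{age=28, legs=4, class=insect, diet=herbivore}: age = 28, does not pass → No.
{age=26, legs=3, class=bird, diet=carnivore}: age = 26, does not pass → No.
{age=8, legs=2, class=fish, diet=herbivore}: age = 8, checks out → Yes.
{age=27, legs=6, class=insect, diet=herbivore}: age = 27, does not pass → No.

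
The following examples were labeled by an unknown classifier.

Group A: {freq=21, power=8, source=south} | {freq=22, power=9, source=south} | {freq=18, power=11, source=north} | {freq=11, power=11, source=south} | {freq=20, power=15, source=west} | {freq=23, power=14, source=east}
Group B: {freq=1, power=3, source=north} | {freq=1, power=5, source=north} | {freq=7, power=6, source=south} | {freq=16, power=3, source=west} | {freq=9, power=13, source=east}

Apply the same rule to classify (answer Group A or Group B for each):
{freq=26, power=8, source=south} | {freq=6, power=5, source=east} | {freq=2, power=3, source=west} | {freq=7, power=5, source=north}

Group A, Group B, Group B, Group B

Every 'Group A' example satisfies: power ≥ 5 AND freq ≥ 11. None of the 'Group B' examples do.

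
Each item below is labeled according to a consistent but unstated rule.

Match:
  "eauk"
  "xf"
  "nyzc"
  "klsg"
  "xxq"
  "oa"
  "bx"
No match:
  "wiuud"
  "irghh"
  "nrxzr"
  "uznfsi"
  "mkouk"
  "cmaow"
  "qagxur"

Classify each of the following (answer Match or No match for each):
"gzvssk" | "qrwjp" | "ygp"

No match, No match, Match

Rule: length ≤ 4. This holds for each 'Match' example and fails for each 'No match' one.
"gzvssk": No match (length 6). "qrwjp": No match (length 5). "ygp": Match (length 3).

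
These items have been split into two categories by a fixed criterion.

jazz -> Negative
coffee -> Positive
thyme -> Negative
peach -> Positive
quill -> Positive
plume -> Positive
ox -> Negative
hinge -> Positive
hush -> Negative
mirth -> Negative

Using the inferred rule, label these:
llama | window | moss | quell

'Positive' ⟺ has ≥ 2 vowels.

Positive, Positive, Negative, Positive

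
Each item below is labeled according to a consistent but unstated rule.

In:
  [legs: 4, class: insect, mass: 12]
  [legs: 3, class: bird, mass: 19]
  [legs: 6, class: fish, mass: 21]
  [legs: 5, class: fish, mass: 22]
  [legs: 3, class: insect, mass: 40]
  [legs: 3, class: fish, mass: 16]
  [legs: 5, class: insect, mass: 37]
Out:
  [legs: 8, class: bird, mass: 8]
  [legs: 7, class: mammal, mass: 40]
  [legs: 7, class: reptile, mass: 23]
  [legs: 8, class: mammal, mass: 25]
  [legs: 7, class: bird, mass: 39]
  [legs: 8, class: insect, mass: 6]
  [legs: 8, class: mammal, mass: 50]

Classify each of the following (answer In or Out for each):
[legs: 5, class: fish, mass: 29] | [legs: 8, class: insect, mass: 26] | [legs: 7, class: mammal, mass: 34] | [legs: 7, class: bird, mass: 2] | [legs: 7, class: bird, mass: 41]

In, Out, Out, Out, Out

A rule that fits every label: legs ≤ 6 — true of each 'In' example, false of each 'Out' one.
[legs: 5, class: fish, mass: 29] — legs = 5, hence In.
[legs: 8, class: insect, mass: 26] — legs = 8, hence Out.
[legs: 7, class: mammal, mass: 34] — legs = 7, hence Out.
[legs: 7, class: bird, mass: 2] — legs = 7, hence Out.
[legs: 7, class: bird, mass: 41] — legs = 7, hence Out.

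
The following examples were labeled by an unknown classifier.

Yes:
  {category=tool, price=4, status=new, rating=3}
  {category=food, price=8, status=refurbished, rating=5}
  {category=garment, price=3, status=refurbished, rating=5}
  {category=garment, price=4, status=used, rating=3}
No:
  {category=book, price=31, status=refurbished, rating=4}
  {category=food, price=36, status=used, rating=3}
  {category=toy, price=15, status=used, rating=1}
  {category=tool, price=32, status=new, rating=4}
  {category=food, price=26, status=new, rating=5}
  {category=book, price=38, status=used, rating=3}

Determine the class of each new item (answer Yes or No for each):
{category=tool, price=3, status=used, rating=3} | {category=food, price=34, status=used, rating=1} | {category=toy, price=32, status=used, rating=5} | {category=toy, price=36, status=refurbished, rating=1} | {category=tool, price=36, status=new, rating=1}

Yes, No, No, No, No

The common property of the 'Yes' items is: price ≤ 8. No 'No' item has it.
{category=tool, price=3, status=used, rating=3} — price = 3, hence Yes. {category=food, price=34, status=used, rating=1} — price = 34, hence No. {category=toy, price=32, status=used, rating=5} — price = 32, hence No. {category=toy, price=36, status=refurbished, rating=1} — price = 36, hence No. {category=tool, price=36, status=new, rating=1} — price = 36, hence No.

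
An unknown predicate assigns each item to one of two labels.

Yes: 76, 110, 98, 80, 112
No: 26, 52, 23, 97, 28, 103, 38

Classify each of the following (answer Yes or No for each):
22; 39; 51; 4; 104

No, No, No, No, Yes

The simplest hypothesis consistent with all the labels is: even AND at least 76.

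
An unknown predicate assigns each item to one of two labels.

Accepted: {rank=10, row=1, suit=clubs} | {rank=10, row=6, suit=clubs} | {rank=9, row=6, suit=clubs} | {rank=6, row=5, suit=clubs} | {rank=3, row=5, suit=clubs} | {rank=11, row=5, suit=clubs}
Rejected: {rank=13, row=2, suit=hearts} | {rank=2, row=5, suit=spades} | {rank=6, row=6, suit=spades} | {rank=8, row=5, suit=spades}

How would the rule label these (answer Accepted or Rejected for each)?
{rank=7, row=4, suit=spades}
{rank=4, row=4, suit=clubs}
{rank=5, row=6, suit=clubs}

Every 'Accepted' example satisfies: suit is clubs. None of the 'Rejected' examples do.
{rank=7, row=4, suit=spades} → suit is spades → Rejected.
{rank=4, row=4, suit=clubs} → suit is clubs → Accepted.
{rank=5, row=6, suit=clubs} → suit is clubs → Accepted.

Rejected, Accepted, Accepted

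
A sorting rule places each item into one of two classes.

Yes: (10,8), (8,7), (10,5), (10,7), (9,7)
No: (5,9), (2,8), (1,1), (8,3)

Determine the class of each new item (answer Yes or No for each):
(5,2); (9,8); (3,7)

The classifier is using: sum ≥ 15.
(5,2) — 5+2 = 7, hence No.
(9,8) — 9+8 = 17, hence Yes.
(3,7) — 3+7 = 10, hence No.

No, Yes, No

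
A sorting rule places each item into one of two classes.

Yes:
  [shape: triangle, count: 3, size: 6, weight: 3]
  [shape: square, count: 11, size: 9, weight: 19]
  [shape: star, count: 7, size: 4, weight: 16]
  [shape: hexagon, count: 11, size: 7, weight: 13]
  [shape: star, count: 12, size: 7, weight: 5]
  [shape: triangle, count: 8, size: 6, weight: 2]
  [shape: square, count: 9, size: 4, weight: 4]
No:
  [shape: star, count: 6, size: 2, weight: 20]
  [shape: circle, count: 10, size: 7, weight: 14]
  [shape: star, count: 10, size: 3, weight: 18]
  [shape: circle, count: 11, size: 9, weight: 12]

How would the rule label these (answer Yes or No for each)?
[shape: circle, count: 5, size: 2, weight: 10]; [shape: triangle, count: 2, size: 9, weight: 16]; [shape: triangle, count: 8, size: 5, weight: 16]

No, Yes, Yes

Rule: shape is not circle AND size ≥ 4. This holds for each 'Yes' example and fails for each 'No' one.
[shape: circle, count: 5, size: 2, weight: 10]: shape is circle, size = 2 — fails this test, so No.
[shape: triangle, count: 2, size: 9, weight: 16]: shape is triangle, size = 9 — meets the rule, so Yes.
[shape: triangle, count: 8, size: 5, weight: 16]: shape is triangle, size = 5 — meets the rule, so Yes.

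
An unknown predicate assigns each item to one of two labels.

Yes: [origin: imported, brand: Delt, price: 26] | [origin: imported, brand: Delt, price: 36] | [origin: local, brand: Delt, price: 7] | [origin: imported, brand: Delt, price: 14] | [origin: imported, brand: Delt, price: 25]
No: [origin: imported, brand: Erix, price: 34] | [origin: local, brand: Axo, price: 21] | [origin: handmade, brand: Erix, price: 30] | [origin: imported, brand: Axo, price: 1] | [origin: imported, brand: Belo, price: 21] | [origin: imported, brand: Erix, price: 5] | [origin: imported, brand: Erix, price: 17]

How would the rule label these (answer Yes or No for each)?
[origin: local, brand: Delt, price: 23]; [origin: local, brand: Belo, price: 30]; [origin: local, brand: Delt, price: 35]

Rule: brand is Delt. This holds for each 'Yes' example and fails for each 'No' one.
Yes: [origin: local, brand: Delt, price: 23], since brand is Delt.
No: [origin: local, brand: Belo, price: 30], since brand is Belo.
Yes: [origin: local, brand: Delt, price: 35], since brand is Delt.

Yes, No, Yes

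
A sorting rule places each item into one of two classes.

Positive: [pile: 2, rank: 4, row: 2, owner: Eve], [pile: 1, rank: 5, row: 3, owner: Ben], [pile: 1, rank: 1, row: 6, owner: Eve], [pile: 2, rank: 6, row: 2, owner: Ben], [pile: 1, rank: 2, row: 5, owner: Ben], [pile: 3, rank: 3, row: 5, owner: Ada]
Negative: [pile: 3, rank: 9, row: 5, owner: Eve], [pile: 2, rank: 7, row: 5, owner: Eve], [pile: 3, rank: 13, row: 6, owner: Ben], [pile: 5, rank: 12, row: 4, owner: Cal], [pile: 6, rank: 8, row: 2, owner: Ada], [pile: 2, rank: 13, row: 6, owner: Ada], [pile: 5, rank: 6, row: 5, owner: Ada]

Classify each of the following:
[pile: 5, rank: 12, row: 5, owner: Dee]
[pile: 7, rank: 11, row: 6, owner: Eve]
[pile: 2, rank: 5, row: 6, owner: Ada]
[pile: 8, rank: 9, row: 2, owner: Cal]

A rule that fits every label: rank ≤ 6 AND pile ≤ 3 — true of each 'Positive' example, false of each 'Negative' one.

Negative, Negative, Positive, Negative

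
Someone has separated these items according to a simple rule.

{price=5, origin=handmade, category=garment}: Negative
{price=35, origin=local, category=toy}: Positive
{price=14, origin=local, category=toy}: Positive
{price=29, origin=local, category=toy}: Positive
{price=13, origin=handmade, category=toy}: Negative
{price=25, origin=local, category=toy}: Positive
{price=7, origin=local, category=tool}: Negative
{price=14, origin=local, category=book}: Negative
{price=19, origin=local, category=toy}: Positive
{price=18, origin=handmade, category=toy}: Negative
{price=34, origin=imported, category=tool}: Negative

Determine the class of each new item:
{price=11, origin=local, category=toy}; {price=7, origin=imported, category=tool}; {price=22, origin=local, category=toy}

Positive, Negative, Positive

The simplest hypothesis consistent with all the labels is: category is toy AND origin is local.
{price=11, origin=local, category=toy}: category is toy, origin is local, has this property → Positive. {price=7, origin=imported, category=tool}: category is tool, origin is imported, does not fit → Negative. {price=22, origin=local, category=toy}: category is toy, origin is local, has this property → Positive.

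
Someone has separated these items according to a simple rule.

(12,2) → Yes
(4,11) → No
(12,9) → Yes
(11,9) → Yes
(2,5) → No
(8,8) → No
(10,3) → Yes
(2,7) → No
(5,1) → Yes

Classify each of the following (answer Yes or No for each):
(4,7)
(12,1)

No, Yes

Every 'Yes' example satisfies: first > second. None of the 'No' examples do.
(4,7) → 4 < 7 → No. (12,1) → 12 > 1 → Yes.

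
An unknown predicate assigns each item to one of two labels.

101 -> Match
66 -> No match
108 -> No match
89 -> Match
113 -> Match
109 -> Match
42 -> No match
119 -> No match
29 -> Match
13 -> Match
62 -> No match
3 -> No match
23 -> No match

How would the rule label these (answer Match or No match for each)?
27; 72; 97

One predicate separates the groups cleanly: ≡ 1 (mod 4).
No match: 27, since 27 mod 4 = 3. No match: 72, since 72 mod 4 = 0. Match: 97, since 97 mod 4 = 1.

No match, No match, Match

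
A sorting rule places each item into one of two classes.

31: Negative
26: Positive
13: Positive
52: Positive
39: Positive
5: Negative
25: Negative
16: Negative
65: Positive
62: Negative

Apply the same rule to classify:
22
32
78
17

Negative, Negative, Positive, Negative

Every 'Positive' example satisfies: multiple of 13. None of the 'Negative' examples do.
22 — 22 = 13·1 + 9, hence Negative.
32 — 32 = 13·2 + 6, hence Negative.
78 — 78 = 13·6, hence Positive.
17 — 17 = 13·1 + 4, hence Negative.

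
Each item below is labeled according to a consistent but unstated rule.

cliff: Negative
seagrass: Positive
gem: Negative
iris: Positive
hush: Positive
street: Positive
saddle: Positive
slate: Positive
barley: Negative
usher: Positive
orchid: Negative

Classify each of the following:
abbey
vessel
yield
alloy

One predicate separates the groups cleanly: contains 's'.

Negative, Positive, Negative, Negative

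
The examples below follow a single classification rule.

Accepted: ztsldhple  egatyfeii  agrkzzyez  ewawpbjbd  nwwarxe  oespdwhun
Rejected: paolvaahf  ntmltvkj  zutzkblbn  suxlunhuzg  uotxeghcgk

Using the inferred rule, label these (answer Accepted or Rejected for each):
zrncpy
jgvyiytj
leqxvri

Every 'Accepted' example satisfies: odd length AND contains 'e'. None of the 'Rejected' examples do.

Rejected, Rejected, Accepted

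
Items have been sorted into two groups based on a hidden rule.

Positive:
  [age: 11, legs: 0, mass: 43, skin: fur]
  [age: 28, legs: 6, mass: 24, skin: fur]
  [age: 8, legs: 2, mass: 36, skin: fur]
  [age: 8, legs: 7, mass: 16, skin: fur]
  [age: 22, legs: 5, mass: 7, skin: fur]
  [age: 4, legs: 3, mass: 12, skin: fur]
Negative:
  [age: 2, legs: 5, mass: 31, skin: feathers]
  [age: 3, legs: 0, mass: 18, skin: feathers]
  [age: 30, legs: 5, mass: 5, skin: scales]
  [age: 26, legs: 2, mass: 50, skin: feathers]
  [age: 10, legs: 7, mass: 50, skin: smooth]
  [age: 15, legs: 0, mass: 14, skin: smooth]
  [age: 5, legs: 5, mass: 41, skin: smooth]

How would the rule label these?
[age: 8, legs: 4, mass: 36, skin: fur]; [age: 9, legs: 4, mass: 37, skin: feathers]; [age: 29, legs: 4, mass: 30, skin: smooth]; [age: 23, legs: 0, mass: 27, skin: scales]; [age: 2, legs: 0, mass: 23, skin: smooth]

Positive, Negative, Negative, Negative, Negative

The common property of the 'Positive' items is: skin is fur. No 'Negative' item has it.
[age: 8, legs: 4, mass: 36, skin: fur]: Positive (skin is fur). [age: 9, legs: 4, mass: 37, skin: feathers]: Negative (skin is feathers). [age: 29, legs: 4, mass: 30, skin: smooth]: Negative (skin is smooth). [age: 23, legs: 0, mass: 27, skin: scales]: Negative (skin is scales). [age: 2, legs: 0, mass: 23, skin: smooth]: Negative (skin is smooth).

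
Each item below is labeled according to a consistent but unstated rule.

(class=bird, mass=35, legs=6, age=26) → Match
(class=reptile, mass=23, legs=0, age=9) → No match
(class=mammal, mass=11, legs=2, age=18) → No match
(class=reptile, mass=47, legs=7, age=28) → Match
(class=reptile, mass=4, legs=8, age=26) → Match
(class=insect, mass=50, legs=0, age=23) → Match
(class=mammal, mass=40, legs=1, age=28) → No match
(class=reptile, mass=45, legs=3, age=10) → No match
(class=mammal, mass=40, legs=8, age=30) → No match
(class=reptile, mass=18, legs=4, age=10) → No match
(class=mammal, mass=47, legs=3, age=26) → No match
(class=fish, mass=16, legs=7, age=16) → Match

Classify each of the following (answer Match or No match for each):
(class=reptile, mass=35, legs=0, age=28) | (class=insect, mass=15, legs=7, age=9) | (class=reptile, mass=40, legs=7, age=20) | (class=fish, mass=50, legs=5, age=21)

The distinguishing property — class is not mammal AND age ≥ 16 — holds for all the 'Match' cases and none of the 'No match' cases.
(class=reptile, mass=35, legs=0, age=28): class is reptile, age = 28 — passes, so Match.
(class=insect, mass=15, legs=7, age=9): class is insect, age = 9 — doesn't qualify, so No match.
(class=reptile, mass=40, legs=7, age=20): class is reptile, age = 20 — passes, so Match.
(class=fish, mass=50, legs=5, age=21): class is fish, age = 21 — passes, so Match.

Match, No match, Match, Match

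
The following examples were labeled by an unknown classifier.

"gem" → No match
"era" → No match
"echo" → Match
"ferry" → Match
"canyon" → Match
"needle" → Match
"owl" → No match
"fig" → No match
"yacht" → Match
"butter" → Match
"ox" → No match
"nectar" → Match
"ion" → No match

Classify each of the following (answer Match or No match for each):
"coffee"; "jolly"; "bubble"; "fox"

Match, Match, Match, No match

The simplest hypothesis consistent with all the labels is: length ≥ 4.
Match: "coffee", since length 6.
Match: "jolly", since length 5.
Match: "bubble", since length 6.
No match: "fox", since length 3.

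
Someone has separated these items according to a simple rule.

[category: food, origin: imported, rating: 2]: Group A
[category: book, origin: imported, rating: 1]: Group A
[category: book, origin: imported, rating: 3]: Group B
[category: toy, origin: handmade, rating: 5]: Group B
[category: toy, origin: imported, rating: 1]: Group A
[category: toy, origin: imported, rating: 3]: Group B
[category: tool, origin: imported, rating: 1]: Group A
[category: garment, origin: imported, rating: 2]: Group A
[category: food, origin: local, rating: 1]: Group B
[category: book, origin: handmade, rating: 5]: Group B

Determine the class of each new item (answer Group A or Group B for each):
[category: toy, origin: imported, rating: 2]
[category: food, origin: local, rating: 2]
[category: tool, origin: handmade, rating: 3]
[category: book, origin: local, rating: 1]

Group A, Group B, Group B, Group B

The simplest hypothesis consistent with all the labels is: origin is imported AND rating ≤ 2.
[category: toy, origin: imported, rating: 2] — origin is imported, rating = 2, hence Group A.
[category: food, origin: local, rating: 2] — origin is local, rating = 2, hence Group B.
[category: tool, origin: handmade, rating: 3] — origin is handmade, rating = 3, hence Group B.
[category: book, origin: local, rating: 1] — origin is local, rating = 1, hence Group B.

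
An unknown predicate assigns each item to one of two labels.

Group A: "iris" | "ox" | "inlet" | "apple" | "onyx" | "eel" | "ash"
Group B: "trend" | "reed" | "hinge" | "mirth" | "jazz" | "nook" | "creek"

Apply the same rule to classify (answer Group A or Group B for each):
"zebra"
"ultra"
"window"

Group B, Group A, Group B

All 'Group A' examples share one property — starts with a vowel — and every 'Group B' example lacks it.
Group B: "zebra", since starts with 'z'.
Group A: "ultra", since starts with 'u'.
Group B: "window", since starts with 'w'.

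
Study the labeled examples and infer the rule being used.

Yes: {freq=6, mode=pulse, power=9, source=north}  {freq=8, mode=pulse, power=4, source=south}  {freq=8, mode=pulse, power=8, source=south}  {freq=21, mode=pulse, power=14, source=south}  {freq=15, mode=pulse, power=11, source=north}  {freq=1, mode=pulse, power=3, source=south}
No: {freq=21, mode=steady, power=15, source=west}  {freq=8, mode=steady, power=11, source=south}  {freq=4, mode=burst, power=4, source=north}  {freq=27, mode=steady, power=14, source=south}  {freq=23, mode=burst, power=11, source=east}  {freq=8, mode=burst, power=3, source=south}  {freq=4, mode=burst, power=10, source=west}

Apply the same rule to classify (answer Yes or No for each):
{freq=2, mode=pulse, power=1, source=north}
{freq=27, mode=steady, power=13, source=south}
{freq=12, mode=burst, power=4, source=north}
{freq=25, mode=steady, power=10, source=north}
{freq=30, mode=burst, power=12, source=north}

Yes, No, No, No, No

The classifier is using: mode is pulse.
{freq=2, mode=pulse, power=1, source=north} → mode is pulse → Yes.
{freq=27, mode=steady, power=13, source=south} → mode is steady → No.
{freq=12, mode=burst, power=4, source=north} → mode is burst → No.
{freq=25, mode=steady, power=10, source=north} → mode is steady → No.
{freq=30, mode=burst, power=12, source=north} → mode is burst → No.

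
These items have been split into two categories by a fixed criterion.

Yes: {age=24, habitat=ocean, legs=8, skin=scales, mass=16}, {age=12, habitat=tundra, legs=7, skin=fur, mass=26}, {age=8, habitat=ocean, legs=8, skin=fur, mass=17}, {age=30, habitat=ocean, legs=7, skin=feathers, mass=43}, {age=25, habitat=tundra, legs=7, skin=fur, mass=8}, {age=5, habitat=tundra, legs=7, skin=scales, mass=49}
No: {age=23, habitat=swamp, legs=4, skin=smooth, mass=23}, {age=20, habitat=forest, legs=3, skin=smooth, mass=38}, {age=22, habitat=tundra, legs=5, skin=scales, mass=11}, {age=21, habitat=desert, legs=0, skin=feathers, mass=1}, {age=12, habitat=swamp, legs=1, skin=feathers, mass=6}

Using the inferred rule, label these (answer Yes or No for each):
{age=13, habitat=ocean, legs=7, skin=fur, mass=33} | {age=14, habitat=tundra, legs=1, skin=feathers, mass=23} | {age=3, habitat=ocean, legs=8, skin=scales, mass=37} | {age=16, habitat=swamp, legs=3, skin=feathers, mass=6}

Yes, No, Yes, No

One predicate separates the groups cleanly: legs ≥ 7.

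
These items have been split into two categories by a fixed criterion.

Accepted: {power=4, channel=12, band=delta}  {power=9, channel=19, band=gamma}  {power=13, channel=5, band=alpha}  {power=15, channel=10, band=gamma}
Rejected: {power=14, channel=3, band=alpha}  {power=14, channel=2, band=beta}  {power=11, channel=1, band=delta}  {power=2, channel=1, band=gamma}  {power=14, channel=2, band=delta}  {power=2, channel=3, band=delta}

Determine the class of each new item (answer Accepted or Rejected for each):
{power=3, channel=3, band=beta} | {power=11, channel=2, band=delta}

The common property of the 'Accepted' items is: channel ≥ 5. No 'Rejected' item has it.
Rejected: {power=3, channel=3, band=beta}, since channel = 3. Rejected: {power=11, channel=2, band=delta}, since channel = 2.

Rejected, Rejected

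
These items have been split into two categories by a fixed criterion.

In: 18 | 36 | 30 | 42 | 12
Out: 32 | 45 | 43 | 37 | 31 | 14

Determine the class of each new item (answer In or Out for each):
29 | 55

The pattern is that an item is 'In' exactly when: multiple of 6.
29: Out (29 = 6·4 + 5). 55: Out (55 = 6·9 + 1).

Out, Out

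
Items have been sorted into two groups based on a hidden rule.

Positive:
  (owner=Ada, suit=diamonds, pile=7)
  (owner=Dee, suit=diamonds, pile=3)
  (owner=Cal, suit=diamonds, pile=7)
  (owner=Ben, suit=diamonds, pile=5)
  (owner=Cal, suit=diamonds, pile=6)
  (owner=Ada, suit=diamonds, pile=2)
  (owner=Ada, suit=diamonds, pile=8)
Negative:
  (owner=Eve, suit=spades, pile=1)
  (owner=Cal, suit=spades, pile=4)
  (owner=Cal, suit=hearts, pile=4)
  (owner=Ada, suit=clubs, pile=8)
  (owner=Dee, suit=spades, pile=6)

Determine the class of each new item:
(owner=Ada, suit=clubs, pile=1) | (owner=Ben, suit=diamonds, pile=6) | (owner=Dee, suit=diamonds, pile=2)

Negative, Positive, Positive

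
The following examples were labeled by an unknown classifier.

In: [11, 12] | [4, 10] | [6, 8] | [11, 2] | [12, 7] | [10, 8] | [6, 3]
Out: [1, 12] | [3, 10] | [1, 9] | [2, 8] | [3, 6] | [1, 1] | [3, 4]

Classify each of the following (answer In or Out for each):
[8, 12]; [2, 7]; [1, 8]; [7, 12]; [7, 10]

In, Out, Out, In, In

One predicate separates the groups cleanly: first ≥ 4.
[8, 12]: In (first 8).
[2, 7]: Out (first 2).
[1, 8]: Out (first 1).
[7, 12]: In (first 7).
[7, 10]: In (first 7).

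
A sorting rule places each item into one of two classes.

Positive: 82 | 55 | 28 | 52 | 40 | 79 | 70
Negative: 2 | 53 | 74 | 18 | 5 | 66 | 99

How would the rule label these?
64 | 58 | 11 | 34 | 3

Positive, Positive, Negative, Positive, Negative

Comparing the two groups points to one rule — ≡ 1 (mod 3).
Positive: 64, since 64 mod 3 = 1. Positive: 58, since 58 mod 3 = 1. Negative: 11, since 11 mod 3 = 2. Positive: 34, since 34 mod 3 = 1. Negative: 3, since 3 mod 3 = 0.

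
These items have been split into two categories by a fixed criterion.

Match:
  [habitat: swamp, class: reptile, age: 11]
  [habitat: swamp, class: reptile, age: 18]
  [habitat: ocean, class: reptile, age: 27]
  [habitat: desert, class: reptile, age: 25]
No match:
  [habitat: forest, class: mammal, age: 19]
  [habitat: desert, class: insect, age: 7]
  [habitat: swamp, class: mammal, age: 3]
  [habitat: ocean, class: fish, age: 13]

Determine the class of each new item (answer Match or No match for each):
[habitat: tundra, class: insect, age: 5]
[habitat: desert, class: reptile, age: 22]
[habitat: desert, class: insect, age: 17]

Every 'Match' example satisfies: class is reptile. None of the 'No match' examples do.

No match, Match, No match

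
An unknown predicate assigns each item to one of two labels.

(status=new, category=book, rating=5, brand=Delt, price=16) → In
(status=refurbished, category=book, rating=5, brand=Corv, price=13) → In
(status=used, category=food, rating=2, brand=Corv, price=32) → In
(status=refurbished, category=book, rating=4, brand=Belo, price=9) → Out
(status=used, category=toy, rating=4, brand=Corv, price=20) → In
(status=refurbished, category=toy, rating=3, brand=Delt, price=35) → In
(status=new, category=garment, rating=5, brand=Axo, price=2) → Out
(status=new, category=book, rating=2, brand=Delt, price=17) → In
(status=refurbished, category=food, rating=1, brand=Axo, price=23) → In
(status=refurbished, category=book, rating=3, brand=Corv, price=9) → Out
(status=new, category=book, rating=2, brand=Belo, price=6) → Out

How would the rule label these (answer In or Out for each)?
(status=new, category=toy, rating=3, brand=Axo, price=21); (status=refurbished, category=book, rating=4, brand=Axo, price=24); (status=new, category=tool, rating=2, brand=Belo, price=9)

In, In, Out

One predicate separates the groups cleanly: price ≥ 13.
(status=new, category=toy, rating=3, brand=Axo, price=21) — price = 21, hence In. (status=refurbished, category=book, rating=4, brand=Axo, price=24) — price = 24, hence In. (status=new, category=tool, rating=2, brand=Belo, price=9) — price = 9, hence Out.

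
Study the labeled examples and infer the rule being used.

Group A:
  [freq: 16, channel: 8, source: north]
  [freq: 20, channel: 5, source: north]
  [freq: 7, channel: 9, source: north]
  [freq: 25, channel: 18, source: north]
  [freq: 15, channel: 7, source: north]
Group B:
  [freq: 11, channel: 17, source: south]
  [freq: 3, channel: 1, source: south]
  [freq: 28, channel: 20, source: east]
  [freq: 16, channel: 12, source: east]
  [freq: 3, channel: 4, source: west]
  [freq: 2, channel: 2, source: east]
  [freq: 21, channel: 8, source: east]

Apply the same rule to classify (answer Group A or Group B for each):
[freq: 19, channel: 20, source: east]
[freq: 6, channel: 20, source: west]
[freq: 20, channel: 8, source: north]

Group B, Group B, Group A

Checking candidate rules against both groups, what survives is: source is north.
[freq: 19, channel: 20, source: east]: source is east, lacks this property → Group B.
[freq: 6, channel: 20, source: west]: source is west, lacks this property → Group B.
[freq: 20, channel: 8, source: north]: source is north, fits → Group A.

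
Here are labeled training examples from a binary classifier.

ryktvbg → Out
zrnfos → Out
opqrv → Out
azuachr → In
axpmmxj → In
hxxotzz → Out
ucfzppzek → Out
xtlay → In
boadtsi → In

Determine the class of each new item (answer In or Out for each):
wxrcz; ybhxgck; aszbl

Out, Out, In

Looking at the examples, the only property every 'In' case has and every 'Out' case lacks is: contains 'a'.
wxrcz → no 'a' → Out. ybhxgck → no 'a' → Out. aszbl → has 'a' → In.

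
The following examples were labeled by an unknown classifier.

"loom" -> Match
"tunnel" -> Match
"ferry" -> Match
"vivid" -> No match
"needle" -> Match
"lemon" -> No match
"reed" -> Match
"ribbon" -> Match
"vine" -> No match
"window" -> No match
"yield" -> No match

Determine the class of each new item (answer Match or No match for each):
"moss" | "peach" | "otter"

Looking at the examples, the only property every 'Match' case has and every 'No match' case lacks is: has a double letter.

Match, No match, Match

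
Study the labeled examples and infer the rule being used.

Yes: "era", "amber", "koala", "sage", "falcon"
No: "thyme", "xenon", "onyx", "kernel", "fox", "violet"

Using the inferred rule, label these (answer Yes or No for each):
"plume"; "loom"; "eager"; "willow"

No, No, Yes, No

'Yes' ⟺ contains 'a'.
"plume" → no 'a' → No. "loom" → no 'a' → No. "eager" → has 'a' → Yes. "willow" → no 'a' → No.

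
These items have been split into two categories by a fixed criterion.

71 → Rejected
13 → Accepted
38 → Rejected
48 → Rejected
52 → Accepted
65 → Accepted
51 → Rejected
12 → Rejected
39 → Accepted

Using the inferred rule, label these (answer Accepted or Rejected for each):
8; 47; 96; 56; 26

Rejected, Rejected, Rejected, Rejected, Accepted

Checking candidate rules against both groups, what survives is: multiple of 13.
8: 8 = 13·0 + 8, doesn't match → Rejected. 47: 47 = 13·3 + 8, doesn't match → Rejected. 96: 96 = 13·7 + 5, doesn't match → Rejected. 56: 56 = 13·4 + 4, doesn't match → Rejected. 26: 26 = 13·2, checks out → Accepted.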